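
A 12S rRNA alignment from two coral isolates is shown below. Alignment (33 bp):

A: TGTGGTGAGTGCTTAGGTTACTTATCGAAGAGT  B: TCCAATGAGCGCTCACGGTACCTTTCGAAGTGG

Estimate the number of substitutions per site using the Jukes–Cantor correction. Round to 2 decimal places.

The sequences differ at 12 of 33 sites, so p = 12/33 ≈ 0.363636.
d = −(3/4) ln(1 − 4p/3) = −0.75 ln(1 − 0.484848) = −0.75 ln(0.515152)
  = −0.75 × (-0.663293) = 0.497470 substitutions/site.

0.50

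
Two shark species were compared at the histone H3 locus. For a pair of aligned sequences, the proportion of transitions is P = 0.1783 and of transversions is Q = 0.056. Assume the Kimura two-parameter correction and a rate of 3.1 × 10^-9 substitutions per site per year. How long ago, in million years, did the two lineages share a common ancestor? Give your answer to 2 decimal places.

47.70

Under the Kimura two-parameter model, d = −½ ln(1 − 2P − Q) − ¼ ln(1 − 2Q).
1 − 2P − Q = 0.5874, giving −½ ln(0.5874) = 0.266025.
1 − 2Q = 0.888, giving −¼ ln(0.888) = 0.029696.
d = 0.266025 + 0.029696 = 0.295721.
Under a molecular clock d = 2μt, so t = d/(2μ) = 0.295721 / (2 × 3.1 × 10^-9) = 47.70 million years.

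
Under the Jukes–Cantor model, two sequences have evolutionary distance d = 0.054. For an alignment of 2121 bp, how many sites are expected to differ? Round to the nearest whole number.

111

Invert JC69: p = (3/4)(1 − e^(−4d/3)) = 0.75 × (1 − e^(-0.072)) = 0.75 × (1 − 0.930531) = 0.052102.
Expected differing sites = pL ≈ 0.052102 × 2121 = 110.508342 ≈ 111.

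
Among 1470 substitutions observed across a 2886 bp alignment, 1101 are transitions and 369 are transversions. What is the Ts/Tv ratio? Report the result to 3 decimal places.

R = 1101/369 = 2.983739… ≈ 2.984 (to 3 d.p.).

2.984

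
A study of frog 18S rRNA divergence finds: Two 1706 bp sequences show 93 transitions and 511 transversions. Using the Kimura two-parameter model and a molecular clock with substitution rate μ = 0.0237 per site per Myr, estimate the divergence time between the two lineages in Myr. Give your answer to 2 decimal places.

P = 93/1706 ≈ 0.054513 and Q = 511/1706 ≈ 0.299531.
Under the Kimura two-parameter model, d = −½ ln(1 − 2P − Q) − ¼ ln(1 − 2Q).
1 − 2P − Q = 0.591443, giving −½ ln(0.591443) = 0.262595.
1 − 2Q = 0.400938, giving −¼ ln(0.400938) = 0.228487.
d = 0.262595 + 0.228487 = 0.491082.
Under a molecular clock d = 2μt, so t = d/(2μ) = 0.491082 / (2 × 0.0237) = 10.36 Myr.

10.36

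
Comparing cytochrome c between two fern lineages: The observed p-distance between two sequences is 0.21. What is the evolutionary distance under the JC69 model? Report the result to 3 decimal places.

0.246

d = −(3/4) ln(1 − 4p/3) = −0.75 ln(1 − 0.28) = −0.75 ln(0.72)
  = −0.75 × (-0.328504) = 0.246378 substitutions/site.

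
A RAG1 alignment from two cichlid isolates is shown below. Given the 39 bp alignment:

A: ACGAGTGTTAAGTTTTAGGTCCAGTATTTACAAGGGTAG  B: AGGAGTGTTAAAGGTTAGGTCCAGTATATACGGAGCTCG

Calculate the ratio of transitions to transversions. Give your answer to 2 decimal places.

0.67

Transitions are A↔G and C↔T; transversions are all other mismatches.
Transitions: 4. Transversions: 6.
R = 4/6 = 0.666666… ≈ 0.67 (to 2 d.p.).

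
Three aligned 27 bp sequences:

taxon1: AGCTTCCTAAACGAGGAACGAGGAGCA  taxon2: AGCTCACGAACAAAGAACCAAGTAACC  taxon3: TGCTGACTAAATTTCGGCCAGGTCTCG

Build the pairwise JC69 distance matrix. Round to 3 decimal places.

taxon1–taxon2: 12/27 sites differ → p ≈ 0.444444, d = −0.75 ln(1 − 0.592592) = 0.673455 ≈ 0.673.
taxon1–taxon3: 15/27 sites differ → p ≈ 0.555556, d = −0.75 ln(1 − 0.740741) = 1.012446 ≈ 1.012.
taxon2–taxon3: 14/27 sites differ → p ≈ 0.518519, d = −0.75 ln(1 − 0.691359) = 0.881682 ≈ 0.882.

d(taxon1,taxon2) = 0.673, d(taxon1,taxon3) = 1.012, d(taxon2,taxon3) = 0.882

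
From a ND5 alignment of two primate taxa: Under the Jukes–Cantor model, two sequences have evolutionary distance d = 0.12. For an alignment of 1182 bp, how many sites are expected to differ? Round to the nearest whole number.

131

Invert JC69: p = (3/4)(1 − e^(−4d/3)) = 0.75 × (1 − e^(-0.16)) = 0.75 × (1 − 0.852144) = 0.110892.
Expected differing sites = pL ≈ 0.110892 × 1182 = 131.074344 ≈ 131.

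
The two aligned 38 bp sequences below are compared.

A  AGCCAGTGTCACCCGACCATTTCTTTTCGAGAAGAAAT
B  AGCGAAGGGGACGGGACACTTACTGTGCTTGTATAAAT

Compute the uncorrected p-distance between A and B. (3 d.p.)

0.421

The sequences differ at 16 of 38 positions.
p = 16/38 = 0.421052… ≈ 0.421 (to 3 d.p.).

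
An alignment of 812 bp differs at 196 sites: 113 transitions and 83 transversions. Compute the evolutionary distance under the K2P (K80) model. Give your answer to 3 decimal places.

P = 113/812 ≈ 0.139163 and Q = 83/812 ≈ 0.102217.
Under the Kimura two-parameter model, d = −½ ln(1 − 2P − Q) − ¼ ln(1 − 2Q).
1 − 2P − Q = 0.619457, giving −½ ln(0.619457) = 0.239456.
1 − 2Q = 0.795566, giving −¼ ln(0.795566) = 0.057175.
d = 0.239456 + 0.057175 = 0.296631.

0.297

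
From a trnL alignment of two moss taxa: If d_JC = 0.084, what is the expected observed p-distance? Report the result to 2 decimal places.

p = (3/4)(1 − e^(−4d/3)) = 0.75 × (1 − e^(-0.112)) = 0.75 × (1 − 0.894044) = 0.079467.

0.08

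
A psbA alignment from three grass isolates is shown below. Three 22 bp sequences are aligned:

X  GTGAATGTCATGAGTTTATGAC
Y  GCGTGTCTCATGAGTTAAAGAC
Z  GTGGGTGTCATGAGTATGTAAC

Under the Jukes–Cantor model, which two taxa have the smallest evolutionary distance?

X and Z

X–Y: 6/22 differ, p = 0.273, d = 0.339.
X–Z: 5/22 differ, p = 0.227, d = 0.271.
Y–Z: 8/22 differ, p = 0.364, d = 0.497.
The smallest distance is between X and Z.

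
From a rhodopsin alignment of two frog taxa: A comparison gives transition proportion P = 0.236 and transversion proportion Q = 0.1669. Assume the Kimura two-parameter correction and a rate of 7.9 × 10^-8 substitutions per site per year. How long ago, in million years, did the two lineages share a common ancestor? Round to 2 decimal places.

Under the Kimura two-parameter model, d = −½ ln(1 − 2P − Q) − ¼ ln(1 − 2Q).
1 − 2P − Q = 0.3611, giving −½ ln(0.3611) = 0.509300.
1 − 2Q = 0.6662, giving −¼ ln(0.6662) = 0.101541.
d = 0.509300 + 0.101541 = 0.610841.
Under a molecular clock d = 2μt, so t = d/(2μ) = 0.610841 / (2 × 7.9 × 10^-8) = 3.87 million years.

3.87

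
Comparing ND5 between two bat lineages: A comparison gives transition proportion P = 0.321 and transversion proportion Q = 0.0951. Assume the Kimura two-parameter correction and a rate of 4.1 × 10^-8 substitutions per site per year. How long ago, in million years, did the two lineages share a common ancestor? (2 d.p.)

8.79

Under the Kimura two-parameter model, d = −½ ln(1 − 2P − Q) − ¼ ln(1 − 2Q).
1 − 2P − Q = 0.2629, giving −½ ln(0.2629) = 0.667991.
1 − 2Q = 0.8098, giving −¼ ln(0.8098) = 0.052742.
d = 0.667991 + 0.052742 = 0.720733.
Under a molecular clock d = 2μt, so t = d/(2μ) = 0.720733 / (2 × 4.1 × 10^-8) = 8.79 million years.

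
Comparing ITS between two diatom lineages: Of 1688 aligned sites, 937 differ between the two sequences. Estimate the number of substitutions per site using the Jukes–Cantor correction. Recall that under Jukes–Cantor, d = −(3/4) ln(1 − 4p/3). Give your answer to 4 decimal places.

1.0107

p = 937/1688 ≈ 0.555095.
d = −(3/4) ln(1 − 4p/3) = −0.75 ln(1 − 0.740127) = −0.75 ln(0.259873)
  = −0.75 × (-1.347562) = 1.010672 substitutions/site.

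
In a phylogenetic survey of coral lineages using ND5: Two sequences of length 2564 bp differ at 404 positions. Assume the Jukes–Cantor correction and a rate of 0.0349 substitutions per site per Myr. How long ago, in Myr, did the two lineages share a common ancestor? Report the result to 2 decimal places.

2.53

p = 404/2564 ≈ 0.157566.
d = −(3/4) ln(1 − 4p/3) = −0.75 ln(1 − 0.210088) = −0.75 ln(0.789912)
  = −0.75 × (-0.235834) = 0.176876 substitutions/site.
Under a molecular clock d = 2μt, so t = d/(2μ) = 0.176876 / (2 × 0.0349) = 2.53 Myr.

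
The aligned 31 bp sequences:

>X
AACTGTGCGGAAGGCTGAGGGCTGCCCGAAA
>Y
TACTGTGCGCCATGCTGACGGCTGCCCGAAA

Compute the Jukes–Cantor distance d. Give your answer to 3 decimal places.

0.182

The sequences differ at 5 of 31 sites (1, 10, 11, 13, 19), so p = 5/31 ≈ 0.16129.
d = −(3/4) ln(1 − 4p/3) = −0.75 ln(1 − 0.215053) = −0.75 ln(0.784947)
  = −0.75 × (-0.242139) = 0.181604 substitutions/site.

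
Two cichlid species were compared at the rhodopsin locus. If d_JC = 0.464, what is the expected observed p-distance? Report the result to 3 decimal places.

p = (3/4)(1 − e^(−4d/3)) = 0.75 × (1 − e^(-0.618667)) = 0.75 × (1 − 0.538662) = 0.346004.

0.346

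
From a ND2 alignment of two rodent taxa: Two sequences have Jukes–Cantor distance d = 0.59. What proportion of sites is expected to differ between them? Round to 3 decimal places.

p = (3/4)(1 − e^(−4d/3)) = 0.75 × (1 − e^(-0.786667)) = 0.75 × (1 − 0.455360) = 0.408480.

0.408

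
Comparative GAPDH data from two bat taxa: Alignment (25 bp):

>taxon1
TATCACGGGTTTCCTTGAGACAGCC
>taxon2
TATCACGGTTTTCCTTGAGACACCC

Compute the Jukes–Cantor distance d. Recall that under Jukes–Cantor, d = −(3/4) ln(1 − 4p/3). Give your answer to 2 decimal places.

0.08

The sequences differ at 2 of 25 sites (9, 23), so p = 2/25 = 0.08.
d = −(3/4) ln(1 − 4p/3) = −0.75 ln(1 − 0.106667) = −0.75 ln(0.893333)
  = −0.75 × (-0.112796) = 0.084597 substitutions/site.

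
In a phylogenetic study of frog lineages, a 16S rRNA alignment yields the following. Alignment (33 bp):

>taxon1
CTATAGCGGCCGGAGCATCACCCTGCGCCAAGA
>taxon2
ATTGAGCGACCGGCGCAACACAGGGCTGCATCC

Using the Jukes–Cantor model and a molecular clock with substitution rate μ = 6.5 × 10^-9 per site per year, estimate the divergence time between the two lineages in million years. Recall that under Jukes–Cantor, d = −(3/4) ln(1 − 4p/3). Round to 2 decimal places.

The sequences differ at 14 of 33 sites, so p = 14/33 ≈ 0.424242.
d = −(3/4) ln(1 − 4p/3) = −0.75 ln(1 − 0.565656) = −0.75 ln(0.434344)
  = −0.75 × (-0.833918) = 0.625439 substitutions/site.
Under a molecular clock d = 2μt, so t = d/(2μ) = 0.625439 / (2 × 6.5 × 10^-9) = 48.11 million years.

48.11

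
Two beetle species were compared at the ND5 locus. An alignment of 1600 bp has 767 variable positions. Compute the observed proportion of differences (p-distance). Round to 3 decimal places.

p = 767/1600 = 0.479375 ≈ 0.479 (to 3 d.p.).

0.479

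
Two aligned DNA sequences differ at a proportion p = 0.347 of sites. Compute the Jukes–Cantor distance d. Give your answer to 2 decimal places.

d = −(3/4) ln(1 − 4p/3) = −0.75 ln(1 − 0.462667) = −0.75 ln(0.537333)
  = −0.75 × (-0.621137) = 0.465853 substitutions/site.

0.47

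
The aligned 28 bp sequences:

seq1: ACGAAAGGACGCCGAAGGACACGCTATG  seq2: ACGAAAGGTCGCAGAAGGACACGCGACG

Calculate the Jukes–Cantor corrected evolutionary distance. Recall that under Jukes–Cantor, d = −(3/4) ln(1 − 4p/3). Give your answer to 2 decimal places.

The sequences differ at 4 of 28 sites (9, 13, 25, 27), so p = 4/28 ≈ 0.142857.
d = −(3/4) ln(1 − 4p/3) = −0.75 ln(1 − 0.190476) = −0.75 ln(0.809524)
  = −0.75 × (-0.211309) = 0.158482 substitutions/site.

0.16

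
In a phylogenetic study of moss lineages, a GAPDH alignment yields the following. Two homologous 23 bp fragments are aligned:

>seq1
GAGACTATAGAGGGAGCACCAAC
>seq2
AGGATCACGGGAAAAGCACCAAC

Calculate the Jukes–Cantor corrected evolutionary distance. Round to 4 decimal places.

The sequences differ at 10 of 23 sites (1, 2, 5, 6, 8, 9, 11, 12, 13, 14), so p = 10/23 ≈ 0.434783.
d = −(3/4) ln(1 − 4p/3) = −0.75 ln(1 − 0.579711) = −0.75 ln(0.420289)
  = −0.75 × (-0.866813) = 0.650110 substitutions/site.

0.6501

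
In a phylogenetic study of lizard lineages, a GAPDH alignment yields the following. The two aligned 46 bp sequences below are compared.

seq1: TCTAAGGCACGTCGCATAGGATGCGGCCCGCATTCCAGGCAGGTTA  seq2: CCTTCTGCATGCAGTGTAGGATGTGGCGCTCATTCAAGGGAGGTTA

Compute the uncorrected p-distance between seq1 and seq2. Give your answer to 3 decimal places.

0.304

The sequences differ at 14 of 46 positions.
p = 14/46 = 0.304347… ≈ 0.304 (to 3 d.p.).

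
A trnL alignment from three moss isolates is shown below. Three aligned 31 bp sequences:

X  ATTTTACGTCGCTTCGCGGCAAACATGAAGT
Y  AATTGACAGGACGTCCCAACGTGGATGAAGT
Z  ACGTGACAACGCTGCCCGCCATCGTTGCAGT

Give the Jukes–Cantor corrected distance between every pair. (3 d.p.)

d(X,Y) = 0.691, d(X,Z) = 0.614, d(Y,Z) = 0.614

X–Y: 14/31 sites differ → p ≈ 0.451613, d = −0.75 ln(1 − 0.602151) = 0.691262 ≈ 0.691.
X–Z: 13/31 sites differ → p ≈ 0.419355, d = −0.75 ln(1 − 0.55914) = 0.614271 ≈ 0.614.
Y–Z: 13/31 sites differ → p ≈ 0.419355, d = −0.75 ln(1 − 0.55914) = 0.614271 ≈ 0.614.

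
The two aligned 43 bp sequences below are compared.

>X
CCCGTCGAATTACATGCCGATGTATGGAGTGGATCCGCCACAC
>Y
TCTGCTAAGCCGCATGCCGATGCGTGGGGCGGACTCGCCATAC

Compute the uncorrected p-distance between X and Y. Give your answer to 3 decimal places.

The sequences differ at 16 of 43 positions.
p = 16/43 = 0.372093… ≈ 0.372 (to 3 d.p.).

0.372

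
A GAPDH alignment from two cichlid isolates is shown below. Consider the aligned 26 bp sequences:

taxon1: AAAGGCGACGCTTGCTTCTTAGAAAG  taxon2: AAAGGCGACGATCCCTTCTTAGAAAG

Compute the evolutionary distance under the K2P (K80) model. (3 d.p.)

0.125

Of 26 sites, 1 differences are transitions and 2 are transversions, so P = 1/26 ≈ 0.038462 and Q = 2/26 ≈ 0.076923.
Under the Kimura two-parameter model, d = −½ ln(1 − 2P − Q) − ¼ ln(1 − 2Q).
1 − 2P − Q = 0.846153, giving −½ ln(0.846153) = 0.083528.
1 − 2Q = 0.846154, giving −¼ ln(0.846154) = 0.041763.
d = 0.083528 + 0.041763 = 0.125291.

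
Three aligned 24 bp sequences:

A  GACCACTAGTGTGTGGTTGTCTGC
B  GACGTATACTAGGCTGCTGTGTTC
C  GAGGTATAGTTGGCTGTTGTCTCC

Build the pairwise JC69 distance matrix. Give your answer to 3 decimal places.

A–B: 11/24 sites differ → p ≈ 0.458333, d = −0.75 ln(1 − 0.611111) = 0.708346 ≈ 0.708.
A–C: 9/24 sites differ → p = 0.375, d = −0.75 ln(1 − 0.5) = 0.519860 ≈ 0.520.
B–C: 6/24 sites differ → p = 0.25, d = −0.75 ln(1 − 0.333333) = 0.304098 ≈ 0.304.

d(A,B) = 0.708, d(A,C) = 0.520, d(B,C) = 0.304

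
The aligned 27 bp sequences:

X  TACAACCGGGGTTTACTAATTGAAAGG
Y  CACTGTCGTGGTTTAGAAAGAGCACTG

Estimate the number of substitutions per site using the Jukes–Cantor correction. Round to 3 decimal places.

0.673

The sequences differ at 12 of 27 sites, so p = 12/27 ≈ 0.444444.
d = −(3/4) ln(1 − 4p/3) = −0.75 ln(1 − 0.592592) = −0.75 ln(0.407408)
  = −0.75 × (-0.897940) = 0.673455 substitutions/site.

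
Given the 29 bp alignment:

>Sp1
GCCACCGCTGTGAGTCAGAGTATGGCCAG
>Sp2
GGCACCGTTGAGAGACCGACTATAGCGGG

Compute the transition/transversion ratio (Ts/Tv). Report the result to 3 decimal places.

Transitions are A↔G and C↔T; transversions are all other mismatches.
Transitions: 3. Transversions: 6.
R = 3/6 = 0.500.

0.500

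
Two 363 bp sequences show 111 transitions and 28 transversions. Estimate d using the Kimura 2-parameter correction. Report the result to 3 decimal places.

P = 111/363 ≈ 0.305785 and Q = 28/363 ≈ 0.077135.
Under the Kimura two-parameter model, d = −½ ln(1 − 2P − Q) − ¼ ln(1 − 2Q).
1 − 2P − Q = 0.311295, giving −½ ln(0.311295) = 0.583507.
1 − 2Q = 0.84573, giving −¼ ln(0.84573) = 0.041889.
d = 0.583507 + 0.041889 = 0.625396.

0.625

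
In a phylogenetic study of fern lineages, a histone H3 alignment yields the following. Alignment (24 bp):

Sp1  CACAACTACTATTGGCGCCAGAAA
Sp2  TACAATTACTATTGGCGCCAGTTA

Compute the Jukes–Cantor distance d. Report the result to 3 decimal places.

0.188

The sequences differ at 4 of 24 sites (1, 6, 22, 23), so p = 4/24 ≈ 0.166667.
d = −(3/4) ln(1 − 4p/3) = −0.75 ln(1 − 0.222223) = −0.75 ln(0.777777)
  = −0.75 × (-0.251315) = 0.188486 substitutions/site.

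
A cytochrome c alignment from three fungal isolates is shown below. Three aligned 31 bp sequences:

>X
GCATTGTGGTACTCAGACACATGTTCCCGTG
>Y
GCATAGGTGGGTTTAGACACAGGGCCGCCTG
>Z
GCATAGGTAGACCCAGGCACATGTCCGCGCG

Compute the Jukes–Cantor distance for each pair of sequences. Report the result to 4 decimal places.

d(X,Y) = 0.5445, d(X,Z) = 0.4217, d(Y,Z) = 0.4217

X–Y: 12/31 sites differ → p ≈ 0.387097, d = −0.75 ln(1 − 0.516129) = 0.544453 ≈ 0.5445.
X–Z: 10/31 sites differ → p ≈ 0.322581, d = −0.75 ln(1 − 0.430108) = 0.421731 ≈ 0.4217.
Y–Z: 10/31 sites differ → p ≈ 0.322581, d = −0.75 ln(1 − 0.430108) = 0.421731 ≈ 0.4217.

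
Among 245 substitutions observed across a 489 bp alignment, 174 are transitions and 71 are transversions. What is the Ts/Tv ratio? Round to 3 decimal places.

R = 174/71 = 2.450704… ≈ 2.451 (to 3 d.p.).

2.451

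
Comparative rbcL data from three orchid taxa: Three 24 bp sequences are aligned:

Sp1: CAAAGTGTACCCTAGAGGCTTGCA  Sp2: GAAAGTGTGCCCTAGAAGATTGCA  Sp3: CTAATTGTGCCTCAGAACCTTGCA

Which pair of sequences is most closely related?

Sp1–Sp2: 4/24 differ, p = 0.167, d = 0.188.
Sp1–Sp3: 7/24 differ, p = 0.292, d = 0.369.
Sp2–Sp3: 7/24 differ, p = 0.292, d = 0.369.
The smallest distance is between Sp1 and Sp2.

Sp1 and Sp2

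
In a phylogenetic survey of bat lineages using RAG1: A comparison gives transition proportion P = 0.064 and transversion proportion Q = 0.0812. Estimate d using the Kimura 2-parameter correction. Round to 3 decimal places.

0.162

Under the Kimura two-parameter model, d = −½ ln(1 − 2P − Q) − ¼ ln(1 − 2Q).
1 − 2P − Q = 0.7908, giving −½ ln(0.7908) = 0.117355.
1 − 2Q = 0.8376, giving −¼ ln(0.8376) = 0.044304.
d = 0.117355 + 0.044304 = 0.161659.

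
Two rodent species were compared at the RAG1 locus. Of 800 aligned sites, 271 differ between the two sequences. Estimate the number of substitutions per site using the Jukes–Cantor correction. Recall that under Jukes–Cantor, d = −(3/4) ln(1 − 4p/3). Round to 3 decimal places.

0.451

p = 271/800 = 0.33875.
d = −(3/4) ln(1 − 4p/3) = −0.75 ln(1 − 0.451667) = −0.75 ln(0.548333)
  = −0.75 × (-0.600873) = 0.450655 substitutions/site.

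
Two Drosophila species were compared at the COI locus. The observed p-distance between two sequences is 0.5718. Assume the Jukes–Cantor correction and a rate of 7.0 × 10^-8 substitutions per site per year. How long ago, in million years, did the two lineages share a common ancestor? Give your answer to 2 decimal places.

d = −(3/4) ln(1 − 4p/3) = −0.75 ln(1 − 0.7624) = −0.75 ln(0.2376)
  = −0.75 × (-1.437167) = 1.077875 substitutions/site.
Under a molecular clock d = 2μt, so t = d/(2μ) = 1.077875 / (2 × 7.0 × 10^-8) = 7.70 million years.

7.70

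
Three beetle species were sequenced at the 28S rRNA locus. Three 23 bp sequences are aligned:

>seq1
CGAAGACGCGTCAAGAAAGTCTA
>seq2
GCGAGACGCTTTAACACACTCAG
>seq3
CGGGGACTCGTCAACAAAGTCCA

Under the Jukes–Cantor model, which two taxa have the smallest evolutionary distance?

seq1–seq2: 10/23 differ, p = 0.435, d = 0.650.
seq1–seq3: 5/23 differ, p = 0.217, d = 0.257.
seq2–seq3: 10/23 differ, p = 0.435, d = 0.650.
The smallest distance is between seq1 and seq3.

seq1 and seq3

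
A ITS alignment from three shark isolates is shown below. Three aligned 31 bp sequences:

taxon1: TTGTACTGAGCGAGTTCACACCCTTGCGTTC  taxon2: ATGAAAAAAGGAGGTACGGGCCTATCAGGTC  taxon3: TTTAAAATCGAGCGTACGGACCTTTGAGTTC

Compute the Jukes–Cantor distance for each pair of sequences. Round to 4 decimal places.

taxon1–taxon2: 17/31 sites differ → p ≈ 0.548387, d = −0.75 ln(1 − 0.731183) = 0.985293 ≈ 0.9853.
taxon1–taxon3: 13/31 sites differ → p ≈ 0.419355, d = −0.75 ln(1 − 0.55914) = 0.614271 ≈ 0.6143.
taxon2–taxon3: 11/31 sites differ → p ≈ 0.354839, d = −0.75 ln(1 − 0.473119) = 0.480585 ≈ 0.4806.

d(taxon1,taxon2) = 0.9853, d(taxon1,taxon3) = 0.6143, d(taxon2,taxon3) = 0.4806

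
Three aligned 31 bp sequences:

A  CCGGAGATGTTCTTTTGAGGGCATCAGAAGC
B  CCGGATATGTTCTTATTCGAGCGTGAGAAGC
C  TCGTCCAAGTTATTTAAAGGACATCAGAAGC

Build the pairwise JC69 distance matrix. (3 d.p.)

A–B: 7/31 sites differ → p ≈ 0.225806, d = −0.75 ln(1 − 0.301075) = 0.268659 ≈ 0.269.
A–C: 9/31 sites differ → p ≈ 0.290323, d = −0.75 ln(1 − 0.387097) = 0.367161 ≈ 0.367.
B–C: 14/31 sites differ → p ≈ 0.451613, d = −0.75 ln(1 − 0.602151) = 0.691262 ≈ 0.691.

d(A,B) = 0.269, d(A,C) = 0.367, d(B,C) = 0.691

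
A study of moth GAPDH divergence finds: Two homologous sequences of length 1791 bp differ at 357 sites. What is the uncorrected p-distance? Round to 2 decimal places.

0.20

p = 357/1791 = 0.199329… ≈ 0.20 (to 2 d.p.).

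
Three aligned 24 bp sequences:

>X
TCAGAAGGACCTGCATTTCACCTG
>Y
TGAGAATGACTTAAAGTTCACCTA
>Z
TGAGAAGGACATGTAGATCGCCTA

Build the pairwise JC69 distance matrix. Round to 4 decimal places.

X–Y: 7/24 sites differ → p ≈ 0.291667, d = −0.75 ln(1 − 0.388889) = 0.369358 ≈ 0.3694.
X–Z: 7/24 sites differ → p ≈ 0.291667, d = −0.75 ln(1 − 0.388889) = 0.369358 ≈ 0.3694.
Y–Z: 6/24 sites differ → p = 0.25, d = −0.75 ln(1 − 0.333333) = 0.304098 ≈ 0.3041.

d(X,Y) = 0.3694, d(X,Z) = 0.3694, d(Y,Z) = 0.3041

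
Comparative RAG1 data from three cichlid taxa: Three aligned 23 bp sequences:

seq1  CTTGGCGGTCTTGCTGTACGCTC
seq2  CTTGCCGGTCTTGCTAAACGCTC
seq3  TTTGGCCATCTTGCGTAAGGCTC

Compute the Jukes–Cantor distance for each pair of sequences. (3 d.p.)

d(seq1,seq2) = 0.143, d(seq1,seq3) = 0.390, d(seq2,seq3) = 0.390

seq1–seq2: 3/23 sites differ → p ≈ 0.130435, d = −0.75 ln(1 − 0.173913) = 0.143291 ≈ 0.143.
seq1–seq3: 7/23 sites differ → p ≈ 0.304348, d = −0.75 ln(1 − 0.405797) = 0.390401 ≈ 0.390.
seq2–seq3: 7/23 sites differ → p ≈ 0.304348, d = −0.75 ln(1 − 0.405797) = 0.390401 ≈ 0.390.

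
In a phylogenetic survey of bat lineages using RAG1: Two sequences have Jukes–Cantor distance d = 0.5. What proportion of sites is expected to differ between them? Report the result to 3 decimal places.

0.365

p = (3/4)(1 − e^(−4d/3)) = 0.75 × (1 − e^(-0.666667)) = 0.75 × (1 − 0.513417) = 0.364937.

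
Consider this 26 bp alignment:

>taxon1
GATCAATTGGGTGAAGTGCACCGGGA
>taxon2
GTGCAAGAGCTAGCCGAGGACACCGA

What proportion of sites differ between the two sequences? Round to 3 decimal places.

0.538

The sequences differ at 14 of 26 positions.
p = 14/26 = 0.538461… ≈ 0.538 (to 3 d.p.).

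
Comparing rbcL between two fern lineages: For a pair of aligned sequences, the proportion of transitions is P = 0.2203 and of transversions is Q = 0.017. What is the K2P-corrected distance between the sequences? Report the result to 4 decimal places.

Under the Kimura two-parameter model, d = −½ ln(1 − 2P − Q) − ¼ ln(1 − 2Q).
1 − 2P − Q = 0.5424, giving −½ ln(0.5424) = 0.305876.
1 − 2Q = 0.966, giving −¼ ln(0.966) = 0.008648.
d = 0.305876 + 0.008648 = 0.314524.

0.3145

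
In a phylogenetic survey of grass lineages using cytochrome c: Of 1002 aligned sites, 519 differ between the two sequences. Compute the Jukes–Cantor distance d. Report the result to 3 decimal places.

0.880

p = 519/1002 ≈ 0.517964.
d = −(3/4) ln(1 − 4p/3) = −0.75 ln(1 − 0.690619) = −0.75 ln(0.309381)
  = −0.75 × (-1.173182) = 0.879887 substitutions/site.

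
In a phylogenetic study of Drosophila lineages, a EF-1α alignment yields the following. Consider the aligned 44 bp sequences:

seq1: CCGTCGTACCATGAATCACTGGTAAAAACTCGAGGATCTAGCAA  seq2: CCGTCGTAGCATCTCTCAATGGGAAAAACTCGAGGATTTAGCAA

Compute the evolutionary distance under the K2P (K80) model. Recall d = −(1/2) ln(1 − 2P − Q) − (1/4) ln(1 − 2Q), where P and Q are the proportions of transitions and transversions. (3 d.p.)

0.180

Of 44 sites, 1 differences are transitions and 6 are transversions, so P = 1/44 ≈ 0.022727 and Q = 6/44 ≈ 0.136364.
Under the Kimura two-parameter model, d = −½ ln(1 − 2P − Q) − ¼ ln(1 − 2Q).
1 − 2P − Q = 0.818182, giving −½ ln(0.818182) = 0.100335.
1 − 2Q = 0.727272, giving −¼ ln(0.727272) = 0.079614.
d = 0.100335 + 0.079614 = 0.179949.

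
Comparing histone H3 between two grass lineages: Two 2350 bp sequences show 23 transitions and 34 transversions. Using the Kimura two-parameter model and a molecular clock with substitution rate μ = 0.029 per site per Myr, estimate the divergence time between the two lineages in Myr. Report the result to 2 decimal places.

P = 23/2350 ≈ 0.009787 and Q = 34/2350 ≈ 0.014468.
Under the Kimura two-parameter model, d = −½ ln(1 − 2P − Q) − ¼ ln(1 − 2Q).
1 − 2P − Q = 0.965958, giving −½ ln(0.965958) = 0.017317.
1 − 2Q = 0.971064, giving −¼ ln(0.971064) = 0.007341.
d = 0.017317 + 0.007341 = 0.024658.
Under a molecular clock d = 2μt, so t = d/(2μ) = 0.024658 / (2 × 0.029) = 0.43 Myr.

0.43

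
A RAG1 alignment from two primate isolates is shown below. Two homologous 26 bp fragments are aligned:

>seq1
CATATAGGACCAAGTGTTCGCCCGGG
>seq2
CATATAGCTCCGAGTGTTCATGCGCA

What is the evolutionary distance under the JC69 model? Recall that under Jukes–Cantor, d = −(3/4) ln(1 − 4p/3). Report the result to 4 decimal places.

The sequences differ at 8 of 26 sites (8, 9, 12, 20, 21, 22, 25, 26), so p = 8/26 ≈ 0.307692.
d = −(3/4) ln(1 − 4p/3) = −0.75 ln(1 − 0.410256) = −0.75 ln(0.589744)
  = −0.75 × (-0.528067) = 0.396050 substitutions/site.

0.3961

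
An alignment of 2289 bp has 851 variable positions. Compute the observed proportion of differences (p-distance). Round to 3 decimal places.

0.372

p = 851/2289 = 0.371778… ≈ 0.372 (to 3 d.p.).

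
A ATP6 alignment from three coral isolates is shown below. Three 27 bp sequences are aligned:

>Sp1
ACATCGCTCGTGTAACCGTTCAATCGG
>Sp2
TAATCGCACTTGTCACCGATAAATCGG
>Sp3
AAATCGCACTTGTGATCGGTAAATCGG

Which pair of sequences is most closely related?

Sp1–Sp2: 7/27 differ, p = 0.259, d = 0.318.
Sp1–Sp3: 7/27 differ, p = 0.259, d = 0.318.
Sp2–Sp3: 4/27 differ, p = 0.148, d = 0.165.
The smallest distance is between Sp2 and Sp3.

Sp2 and Sp3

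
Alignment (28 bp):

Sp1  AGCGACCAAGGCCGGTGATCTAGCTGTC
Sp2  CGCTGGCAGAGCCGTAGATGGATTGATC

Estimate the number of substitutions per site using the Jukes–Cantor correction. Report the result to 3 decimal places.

0.824

The sequences differ at 14 of 28 sites, so p = 14/28 = 0.5.
d = −(3/4) ln(1 − 4p/3) = −0.75 ln(1 − 0.666667) = −0.75 ln(0.333333)
  = −0.75 × (-1.098613) = 0.823960 substitutions/site.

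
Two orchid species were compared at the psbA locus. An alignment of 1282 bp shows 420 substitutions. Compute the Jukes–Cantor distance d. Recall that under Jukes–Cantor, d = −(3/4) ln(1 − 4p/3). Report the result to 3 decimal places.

0.431

p = 420/1282 ≈ 0.327613.
d = −(3/4) ln(1 − 4p/3) = −0.75 ln(1 − 0.436817) = −0.75 ln(0.563183)
  = −0.75 × (-0.574151) = 0.430613 substitutions/site.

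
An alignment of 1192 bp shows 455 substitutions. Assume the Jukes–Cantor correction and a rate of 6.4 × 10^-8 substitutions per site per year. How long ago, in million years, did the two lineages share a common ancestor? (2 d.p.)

p = 455/1192 ≈ 0.381711.
d = −(3/4) ln(1 − 4p/3) = −0.75 ln(1 − 0.508948) = −0.75 ln(0.491052)
  = −0.75 × (-0.711205) = 0.533404 substitutions/site.
Under a molecular clock d = 2μt, so t = d/(2μ) = 0.533404 / (2 × 6.4 × 10^-8) = 4.17 million years.

4.17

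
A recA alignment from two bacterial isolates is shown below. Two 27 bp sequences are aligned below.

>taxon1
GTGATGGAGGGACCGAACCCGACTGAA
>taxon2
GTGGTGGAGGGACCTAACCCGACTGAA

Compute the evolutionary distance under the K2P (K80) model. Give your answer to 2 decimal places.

Of 27 sites, 1 differences are transitions and 1 are transversions, so P = 1/27 ≈ 0.037037 and Q = 1/27 ≈ 0.037037.
Under the Kimura two-parameter model, d = −½ ln(1 − 2P − Q) − ¼ ln(1 − 2Q).
1 − 2P − Q = 0.888889, giving −½ ln(0.888889) = 0.058891.
1 − 2Q = 0.925926, giving −¼ ln(0.925926) = 0.019240.
d = 0.058891 + 0.019240 = 0.078131.

0.08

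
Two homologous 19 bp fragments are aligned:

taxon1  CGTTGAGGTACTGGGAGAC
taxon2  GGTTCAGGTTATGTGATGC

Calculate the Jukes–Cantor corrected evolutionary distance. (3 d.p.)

The sequences differ at 7 of 19 sites (1, 5, 10, 11, 14, 17, 18), so p = 7/19 ≈ 0.368421.
d = −(3/4) ln(1 − 4p/3) = −0.75 ln(1 − 0.491228) = −0.75 ln(0.508772)
  = −0.75 × (-0.675755) = 0.506816 substitutions/site.

0.507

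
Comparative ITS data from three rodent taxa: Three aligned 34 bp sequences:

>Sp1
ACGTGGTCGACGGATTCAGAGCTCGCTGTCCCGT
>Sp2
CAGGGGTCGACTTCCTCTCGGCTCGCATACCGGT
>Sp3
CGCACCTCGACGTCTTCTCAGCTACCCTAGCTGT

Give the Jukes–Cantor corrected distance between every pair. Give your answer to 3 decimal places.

Sp1–Sp2: 14/34 sites differ → p ≈ 0.411765, d = −0.75 ln(1 − 0.54902) = 0.597249 ≈ 0.597.
Sp1–Sp3: 17/34 sites differ → p = 0.5, d = −0.75 ln(1 − 0.666667) = 0.823960 ≈ 0.824.
Sp2–Sp3: 13/34 sites differ → p ≈ 0.382353, d = −0.75 ln(1 − 0.509804) = 0.534712 ≈ 0.535.

d(Sp1,Sp2) = 0.597, d(Sp1,Sp3) = 0.824, d(Sp2,Sp3) = 0.535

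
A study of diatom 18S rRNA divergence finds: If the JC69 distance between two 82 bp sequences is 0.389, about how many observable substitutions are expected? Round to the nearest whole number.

Invert JC69: p = (3/4)(1 − e^(−4d/3)) = 0.75 × (1 − e^(-0.518667)) = 0.75 × (1 − 0.595314) = 0.303515.
Expected differing sites = pL ≈ 0.303515 × 82 = 24.88823 ≈ 25.

25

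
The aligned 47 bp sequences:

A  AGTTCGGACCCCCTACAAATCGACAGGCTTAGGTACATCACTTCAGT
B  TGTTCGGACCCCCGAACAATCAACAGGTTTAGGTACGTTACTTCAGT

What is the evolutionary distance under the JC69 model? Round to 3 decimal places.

The sequences differ at 8 of 47 sites (1, 14, 16, 17, 22, 28, 37, 39), so p = 8/47 ≈ 0.170213.
d = −(3/4) ln(1 − 4p/3) = −0.75 ln(1 − 0.226951) = −0.75 ln(0.773049)
  = −0.75 × (-0.257413) = 0.193060 substitutions/site.

0.193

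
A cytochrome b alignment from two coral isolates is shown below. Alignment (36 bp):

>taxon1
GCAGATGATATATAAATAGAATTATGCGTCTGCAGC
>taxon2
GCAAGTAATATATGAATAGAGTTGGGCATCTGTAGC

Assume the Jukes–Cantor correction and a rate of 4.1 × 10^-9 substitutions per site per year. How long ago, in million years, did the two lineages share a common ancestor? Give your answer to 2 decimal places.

The sequences differ at 9 of 36 sites (4, 5, 7, 14, 21, 24, 25, 28, 33), so p = 9/36 = 0.25.
d = −(3/4) ln(1 − 4p/3) = −0.75 ln(1 − 0.333333) = −0.75 ln(0.666667)
  = −0.75 × (-0.405465) = 0.304099 substitutions/site.
Under a molecular clock d = 2μt, so t = d/(2μ) = 0.304099 / (2 × 4.1 × 10^-9) = 37.09 million years.

37.09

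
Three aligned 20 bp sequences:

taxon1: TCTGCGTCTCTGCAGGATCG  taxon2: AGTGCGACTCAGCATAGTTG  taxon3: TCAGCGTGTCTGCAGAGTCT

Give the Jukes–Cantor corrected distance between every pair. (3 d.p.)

taxon1–taxon2: 8/20 sites differ → p = 0.4, d = −0.75 ln(1 − 0.533333) = 0.571605 ≈ 0.572.
taxon1–taxon3: 5/20 sites differ → p = 0.25, d = −0.75 ln(1 − 0.333333) = 0.304098 ≈ 0.304.
taxon2–taxon3: 9/20 sites differ → p = 0.45, d = −0.75 ln(1 − 0.6) = 0.687218 ≈ 0.687.

d(taxon1,taxon2) = 0.572, d(taxon1,taxon3) = 0.304, d(taxon2,taxon3) = 0.687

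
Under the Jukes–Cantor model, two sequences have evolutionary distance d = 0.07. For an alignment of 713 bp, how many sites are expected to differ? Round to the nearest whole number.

Invert JC69: p = (3/4)(1 − e^(−4d/3)) = 0.75 × (1 − e^(-0.093333)) = 0.75 × (1 − 0.910890) = 0.066833.
Expected differing sites = pL ≈ 0.066833 × 713 = 47.651929 ≈ 48.

48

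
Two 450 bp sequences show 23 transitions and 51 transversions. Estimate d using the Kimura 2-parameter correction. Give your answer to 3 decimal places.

P = 23/450 ≈ 0.051111 and Q = 51/450 ≈ 0.113333.
Under the Kimura two-parameter model, d = −½ ln(1 − 2P − Q) − ¼ ln(1 − 2Q).
1 − 2P − Q = 0.784445, giving −½ ln(0.784445) = 0.121389.
1 − 2Q = 0.773334, giving −¼ ln(0.773334) = 0.064261.
d = 0.121389 + 0.064261 = 0.185650.

0.186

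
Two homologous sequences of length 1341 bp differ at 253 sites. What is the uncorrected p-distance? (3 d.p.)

p = 253/1341 = 0.188665… ≈ 0.189 (to 3 d.p.).

0.189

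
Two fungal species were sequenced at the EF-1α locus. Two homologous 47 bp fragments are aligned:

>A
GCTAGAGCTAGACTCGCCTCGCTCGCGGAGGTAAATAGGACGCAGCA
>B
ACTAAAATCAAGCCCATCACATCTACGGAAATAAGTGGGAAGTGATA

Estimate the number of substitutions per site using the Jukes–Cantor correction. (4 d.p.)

The sequences differ at 25 of 47 sites, so p = 25/47 ≈ 0.531915.
d = −(3/4) ln(1 − 4p/3) = −0.75 ln(1 − 0.70922) = −0.75 ln(0.29078)
  = −0.75 × (-1.235188) = 0.926391 substitutions/site.

0.9264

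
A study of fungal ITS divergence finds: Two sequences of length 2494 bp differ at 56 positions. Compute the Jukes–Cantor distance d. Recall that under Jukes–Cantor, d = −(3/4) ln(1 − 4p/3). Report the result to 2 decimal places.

0.02

p = 56/2494 ≈ 0.022454.
d = −(3/4) ln(1 − 4p/3) = −0.75 ln(1 − 0.029939) = −0.75 ln(0.970061)
  = −0.75 × (-0.030396) = 0.022797 substitutions/site.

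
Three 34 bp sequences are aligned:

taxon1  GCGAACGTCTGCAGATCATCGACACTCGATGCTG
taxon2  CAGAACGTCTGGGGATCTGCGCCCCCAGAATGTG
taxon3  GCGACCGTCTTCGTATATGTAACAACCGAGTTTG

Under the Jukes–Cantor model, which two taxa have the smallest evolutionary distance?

taxon1 and taxon2

taxon1–taxon2: 13/34 differ, p = 0.382, d = 0.535.
taxon1–taxon3: 14/34 differ, p = 0.412, d = 0.597.
taxon2–taxon3: 15/34 differ, p = 0.441, d = 0.665.
The smallest distance is between taxon1 and taxon2.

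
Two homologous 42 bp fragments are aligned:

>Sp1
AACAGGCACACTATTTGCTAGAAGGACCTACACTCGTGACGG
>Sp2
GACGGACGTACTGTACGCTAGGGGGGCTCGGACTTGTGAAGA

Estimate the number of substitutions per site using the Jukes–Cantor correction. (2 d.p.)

0.64

The sequences differ at 18 of 42 sites, so p = 18/42 ≈ 0.428571.
d = −(3/4) ln(1 − 4p/3) = −0.75 ln(1 − 0.571428) = −0.75 ln(0.428572)
  = −0.75 × (-0.847297) = 0.635473 substitutions/site.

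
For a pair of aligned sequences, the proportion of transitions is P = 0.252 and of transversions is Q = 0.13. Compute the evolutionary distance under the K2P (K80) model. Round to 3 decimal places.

0.578

Under the Kimura two-parameter model, d = −½ ln(1 − 2P − Q) − ¼ ln(1 − 2Q).
1 − 2P − Q = 0.366, giving −½ ln(0.366) = 0.502561.
1 − 2Q = 0.74, giving −¼ ln(0.74) = 0.075276.
d = 0.502561 + 0.075276 = 0.577837.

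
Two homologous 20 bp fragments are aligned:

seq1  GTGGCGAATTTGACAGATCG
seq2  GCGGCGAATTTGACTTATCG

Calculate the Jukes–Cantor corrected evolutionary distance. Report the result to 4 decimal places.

The sequences differ at 3 of 20 sites (2, 15, 16), so p = 3/20 = 0.15.
d = −(3/4) ln(1 − 4p/3) = −0.75 ln(1 − 0.2) = −0.75 ln(0.8)
  = −0.75 × (-0.223144) = 0.167358 substitutions/site.

0.1674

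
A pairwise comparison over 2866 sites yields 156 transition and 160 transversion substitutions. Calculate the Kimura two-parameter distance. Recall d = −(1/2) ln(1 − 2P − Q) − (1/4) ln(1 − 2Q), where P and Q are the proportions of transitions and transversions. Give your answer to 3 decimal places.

P = 156/2866 ≈ 0.054431 and Q = 160/2866 ≈ 0.055827.
Under the Kimura two-parameter model, d = −½ ln(1 − 2P − Q) − ¼ ln(1 − 2Q).
1 − 2P − Q = 0.835311, giving −½ ln(0.835311) = 0.089976.
1 − 2Q = 0.888346, giving −¼ ln(0.888346) = 0.029598.
d = 0.089976 + 0.029598 = 0.119574.

0.120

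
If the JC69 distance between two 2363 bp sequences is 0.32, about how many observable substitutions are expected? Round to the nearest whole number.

616

Invert JC69: p = (3/4)(1 − e^(−4d/3)) = 0.75 × (1 − e^(-0.426667)) = 0.75 × (1 − 0.652681) = 0.260489.
Expected differing sites = pL ≈ 0.260489 × 2363 = 615.535507 ≈ 616.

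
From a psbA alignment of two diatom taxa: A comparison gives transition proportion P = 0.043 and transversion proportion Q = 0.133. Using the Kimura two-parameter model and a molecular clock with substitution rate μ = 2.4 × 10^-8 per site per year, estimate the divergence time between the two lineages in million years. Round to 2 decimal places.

4.19

Under the Kimura two-parameter model, d = −½ ln(1 − 2P − Q) − ¼ ln(1 − 2Q).
1 − 2P − Q = 0.781, giving −½ ln(0.781) = 0.123590.
1 − 2Q = 0.734, giving −¼ ln(0.734) = 0.077312.
d = 0.123590 + 0.077312 = 0.200902.
Under a molecular clock d = 2μt, so t = d/(2μ) = 0.200902 / (2 × 2.4 × 10^-8) = 4.19 million years.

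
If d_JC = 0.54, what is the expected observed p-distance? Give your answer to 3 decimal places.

p = (3/4)(1 − e^(−4d/3)) = 0.75 × (1 − e^(-0.72)) = 0.75 × (1 − 0.486752) = 0.384936.

0.385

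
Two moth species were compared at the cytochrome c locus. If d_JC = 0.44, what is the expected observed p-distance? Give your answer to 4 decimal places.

0.3329

p = (3/4)(1 − e^(−4d/3)) = 0.75 × (1 − e^(-0.586667)) = 0.75 × (1 − 0.556178) = 0.332867.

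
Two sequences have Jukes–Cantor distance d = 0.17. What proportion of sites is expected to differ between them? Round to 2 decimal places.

0.15

p = (3/4)(1 − e^(−4d/3)) = 0.75 × (1 − e^(-0.226667)) = 0.75 × (1 − 0.797186) = 0.152111.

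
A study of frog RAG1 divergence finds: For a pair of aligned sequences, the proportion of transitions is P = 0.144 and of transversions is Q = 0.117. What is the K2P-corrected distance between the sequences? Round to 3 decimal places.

Under the Kimura two-parameter model, d = −½ ln(1 − 2P − Q) − ¼ ln(1 − 2Q).
1 − 2P − Q = 0.595, giving −½ ln(0.595) = 0.259597.
1 − 2Q = 0.766, giving −¼ ln(0.766) = 0.066643.
d = 0.259597 + 0.066643 = 0.326240.

0.326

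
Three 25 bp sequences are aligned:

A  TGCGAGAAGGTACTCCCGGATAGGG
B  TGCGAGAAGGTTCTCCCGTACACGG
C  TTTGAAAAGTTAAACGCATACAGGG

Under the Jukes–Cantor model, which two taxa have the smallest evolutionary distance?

A–B: 4/25 differ, p = 0.160, d = 0.180.
A–C: 10/25 differ, p = 0.400, d = 0.572.
B–C: 10/25 differ, p = 0.400, d = 0.572.
The smallest distance is between A and B.

A and B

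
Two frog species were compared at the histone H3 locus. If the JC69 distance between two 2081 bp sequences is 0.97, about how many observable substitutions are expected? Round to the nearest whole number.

1133

Invert JC69: p = (3/4)(1 − e^(−4d/3)) = 0.75 × (1 − e^(-1.293333)) = 0.75 × (1 − 0.274355) = 0.544234.
Expected differing sites = pL ≈ 0.544234 × 2081 = 1132.550954 ≈ 1133.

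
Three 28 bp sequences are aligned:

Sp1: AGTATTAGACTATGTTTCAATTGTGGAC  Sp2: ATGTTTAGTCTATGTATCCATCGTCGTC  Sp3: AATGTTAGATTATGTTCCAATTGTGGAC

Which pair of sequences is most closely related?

Sp1 and Sp3

Sp1–Sp2: 9/28 differ, p = 0.321, d = 0.420.
Sp1–Sp3: 4/28 differ, p = 0.143, d = 0.158.
Sp2–Sp3: 11/28 differ, p = 0.393, d = 0.556.
The smallest distance is between Sp1 and Sp3.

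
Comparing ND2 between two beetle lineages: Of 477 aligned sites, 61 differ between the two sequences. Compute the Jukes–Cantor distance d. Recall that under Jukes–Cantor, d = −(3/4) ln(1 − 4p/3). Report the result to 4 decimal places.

0.1402

p = 61/477 ≈ 0.127883.
d = −(3/4) ln(1 − 4p/3) = −0.75 ln(1 − 0.170511) = −0.75 ln(0.829489)
  = −0.75 × (-0.186945) = 0.140209 substitutions/site.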